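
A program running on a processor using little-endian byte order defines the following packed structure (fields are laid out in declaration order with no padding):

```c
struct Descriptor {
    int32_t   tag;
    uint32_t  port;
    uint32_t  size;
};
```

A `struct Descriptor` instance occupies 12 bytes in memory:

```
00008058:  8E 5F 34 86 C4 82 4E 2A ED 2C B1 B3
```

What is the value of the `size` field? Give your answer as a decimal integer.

`size` follows `tag` (4 B), `port` (4 B), so it starts at offset 4 + 4 = 8 and occupies 4 bytes.
Bytes at offsets 8..11: ED 2C B1 B3.
Little-endian stores the least-significant byte at the lowest address.
Reassemble most-significant byte first: B3 B1 2C ED → 0xB3B12CED.
0xB3B12CED = 3014733037.

3014733037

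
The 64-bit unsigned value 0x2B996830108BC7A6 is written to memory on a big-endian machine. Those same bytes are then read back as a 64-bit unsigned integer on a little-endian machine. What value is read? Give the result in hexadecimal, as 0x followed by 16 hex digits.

Stored big-endian, the bytes at ascending addresses are 2B 99 68 30 10 8B C7 A6.
Read back as little-endian, the first byte is least significant, giving 0xA6C78B103068992B.

0xA6C78B103068992B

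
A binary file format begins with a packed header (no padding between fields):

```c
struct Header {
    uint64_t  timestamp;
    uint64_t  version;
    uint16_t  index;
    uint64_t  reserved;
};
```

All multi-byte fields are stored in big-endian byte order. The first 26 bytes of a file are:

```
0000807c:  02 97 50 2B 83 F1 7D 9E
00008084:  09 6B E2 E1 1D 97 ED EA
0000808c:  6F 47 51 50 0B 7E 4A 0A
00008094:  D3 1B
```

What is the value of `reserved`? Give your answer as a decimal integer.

5859195752245023515

`reserved` follows `timestamp` (8 B), `version` (8 B), `index` (2 B), so it starts at offset 8 + 8 + 2 = 18 and occupies 8 bytes.
Bytes at offsets 18..25: 51 50 0B 7E 4A 0A D3 1B.
Big-endian stores the most-significant byte at the lowest address.
The bytes are already most-significant first: 0x51500B7E4A0AD31B.
0x51500B7E4A0AD31B = 5859195752245023515.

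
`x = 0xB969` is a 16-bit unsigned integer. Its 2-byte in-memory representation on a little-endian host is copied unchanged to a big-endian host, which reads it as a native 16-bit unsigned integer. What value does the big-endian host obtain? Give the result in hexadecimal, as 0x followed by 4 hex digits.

0x69B9

Stored little-endian, the bytes at ascending addresses are 69 B9.
Read back as big-endian, the last byte is least significant, giving 0x69B9.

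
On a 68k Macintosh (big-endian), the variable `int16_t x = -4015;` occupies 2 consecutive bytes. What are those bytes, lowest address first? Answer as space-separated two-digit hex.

F0 51

Two's complement of -4015 in 16 bits: 4015 = 0x0FAF; invert → 0xF050; add 1 → 0xF051.
Split into bytes (most-significant first): F0 51.
In big-endian order the high byte comes first in memory.
So the memory order matches the most-significant-first order: F0 51.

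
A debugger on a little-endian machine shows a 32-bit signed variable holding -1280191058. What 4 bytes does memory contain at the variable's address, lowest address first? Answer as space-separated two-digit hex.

Two's complement of -1280191058 in 32 bits: 1280191058 = 0x4C4E2A52; invert → 0xB3B1D5AD; add 1 → 0xB3B1D5AE.
Split into bytes (most-significant first): B3 B1 D5 AE.
Little-endian: lowest address holds the least-significant byte.
So at ascending addresses the bytes are AE D5 B1 B3.

AE D5 B1 B3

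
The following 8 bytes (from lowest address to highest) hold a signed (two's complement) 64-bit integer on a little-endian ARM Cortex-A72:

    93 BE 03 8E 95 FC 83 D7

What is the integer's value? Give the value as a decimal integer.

-2917210414343012717

Little-endian: lowest address holds the least-significant byte.
Reassemble most-significant byte first: D7 83 FC 95 8E 03 BE 93 → 0xD783FC958E03BE93.
Top bit is set, so as a signed 64-bit value this is 0xD783FC958E03BE93 − 2^64 = -2917210414343012717.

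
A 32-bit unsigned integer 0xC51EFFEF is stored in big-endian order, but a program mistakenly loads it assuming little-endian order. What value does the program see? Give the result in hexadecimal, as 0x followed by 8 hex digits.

0xEFFF1EC5

Stored big-endian, the bytes at ascending addresses are C5 1E FF EF.
Read back as little-endian, the first byte is least significant, giving 0xEFFF1EC5.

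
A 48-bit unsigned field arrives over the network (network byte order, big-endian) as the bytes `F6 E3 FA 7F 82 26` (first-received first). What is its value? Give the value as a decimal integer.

271459020669478

In big-endian order the high byte comes first in memory.
The bytes are already most-significant first: 0xF6E3FA7F8226.
0xF6E3FA7F8226 = 271459020669478.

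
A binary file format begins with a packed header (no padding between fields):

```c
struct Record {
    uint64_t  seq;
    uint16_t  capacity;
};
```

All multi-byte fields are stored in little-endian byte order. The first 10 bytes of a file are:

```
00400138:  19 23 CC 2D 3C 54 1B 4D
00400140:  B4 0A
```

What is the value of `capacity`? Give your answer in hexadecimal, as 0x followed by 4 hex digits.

0x0AB4

`capacity` follows `seq` (8 bytes), so it starts at byte offset 8 and occupies 2 bytes.
Bytes at offsets 8..9: B4 0A.
In little-endian order the low byte comes first in memory.
Reassemble most-significant byte first: 0A B4 → 0x0AB4.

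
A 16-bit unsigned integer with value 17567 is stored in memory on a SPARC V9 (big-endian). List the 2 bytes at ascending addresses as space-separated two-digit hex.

44 9F

17567 in hexadecimal, padded to 16 bits, is 0x449F.
Split into bytes (most-significant first): 44 9F.
Big-endian stores the most-significant byte at the lowest address.
So the memory order matches the most-significant-first order: 44 9F.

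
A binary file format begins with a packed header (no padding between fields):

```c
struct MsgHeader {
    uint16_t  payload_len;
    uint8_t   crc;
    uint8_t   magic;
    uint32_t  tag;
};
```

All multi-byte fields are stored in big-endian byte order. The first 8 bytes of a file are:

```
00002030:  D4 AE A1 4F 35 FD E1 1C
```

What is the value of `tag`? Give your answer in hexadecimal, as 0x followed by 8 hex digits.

`tag` follows `payload_len` (2 B), `crc` (1 B), `magic` (1 B), so it starts at offset 2 + 1 + 1 = 4 and occupies 4 bytes.
Bytes at offsets 4..7: 35 FD E1 1C.
In big-endian order the high byte comes first in memory.
The bytes are already most-significant first: 0x35FDE11C.

0x35FDE11C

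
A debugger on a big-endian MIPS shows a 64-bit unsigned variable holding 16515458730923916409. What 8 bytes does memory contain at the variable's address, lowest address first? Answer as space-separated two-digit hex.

E5 32 B2 36 8F 57 FC 79

16515458730923916409 in hexadecimal, padded to 64 bits, is 0xE532B2368F57FC79.
Split into bytes (most-significant first): E5 32 B2 36 8F 57 FC 79.
Big-endian stores the most-significant byte at the lowest address.
So the memory order matches the most-significant-first order: E5 32 B2 36 8F 57 FC 79.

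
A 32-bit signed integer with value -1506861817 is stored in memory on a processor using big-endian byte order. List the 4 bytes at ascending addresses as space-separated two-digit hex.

A6 2F 1D 07

Two's complement of -1506861817 in 32 bits: 1506861817 = 0x59D0E2F9; invert → 0xA62F1D06; add 1 → 0xA62F1D07.
Split into bytes (most-significant first): A6 2F 1D 07.
Big-endian: lowest address holds the most-significant byte.
So the memory order matches the most-significant-first order: A6 2F 1D 07.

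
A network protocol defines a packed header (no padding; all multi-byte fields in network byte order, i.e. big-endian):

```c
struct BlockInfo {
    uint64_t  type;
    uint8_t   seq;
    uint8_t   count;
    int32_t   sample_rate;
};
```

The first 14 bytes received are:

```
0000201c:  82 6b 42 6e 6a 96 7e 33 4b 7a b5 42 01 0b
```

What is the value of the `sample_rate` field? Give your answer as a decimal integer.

-1253965557

`sample_rate` follows `type` (8 B), `seq` (1 B), `count` (1 B), so it starts at offset 8 + 1 + 1 = 10 and occupies 4 bytes.
Bytes at offsets 10..13: B5 42 01 0B.
In big-endian order the high byte comes first in memory.
The bytes are already most-significant first: 0xB542010B.
Top bit is set, so as a signed 32-bit value this is 0xB542010B − 2^32 = -1253965557.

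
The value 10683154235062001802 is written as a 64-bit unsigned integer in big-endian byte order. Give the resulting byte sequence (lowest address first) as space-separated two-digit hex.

10683154235062001802 in hexadecimal, padded to 64 bits, is 0x9442302CCD94A08A.
Split into bytes (most-significant first): 94 42 30 2C CD 94 A0 8A.
Big-endian: lowest address holds the most-significant byte.
So the memory order matches the most-significant-first order: 94 42 30 2C CD 94 A0 8A.

94 42 30 2C CD 94 A0 8A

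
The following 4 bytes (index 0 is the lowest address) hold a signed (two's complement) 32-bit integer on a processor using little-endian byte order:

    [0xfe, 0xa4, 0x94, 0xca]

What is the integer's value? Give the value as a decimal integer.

Little-endian stores the least-significant byte at the lowest address.
Reassemble most-significant byte first: CA 94 A4 FE → 0xCA94A4FE.
Top bit is set, so as a signed 32-bit value this is 0xCA94A4FE − 2^32 = -896228098.

-896228098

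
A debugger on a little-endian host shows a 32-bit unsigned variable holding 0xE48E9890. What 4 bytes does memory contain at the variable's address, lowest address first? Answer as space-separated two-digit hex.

Split into bytes (most-significant first): E4 8E 98 90.
Little-endian stores the least-significant byte at the lowest address.
So at ascending addresses the bytes are 90 98 8E E4.

90 98 8E E4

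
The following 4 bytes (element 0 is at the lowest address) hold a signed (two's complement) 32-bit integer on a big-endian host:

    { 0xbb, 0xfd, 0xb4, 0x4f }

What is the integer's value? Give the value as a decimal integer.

-1141001137

Big-endian: lowest address holds the most-significant byte.
The bytes are already most-significant first: 0xBBFDB44F.
Top bit is set, so as a signed 32-bit value this is 0xBBFDB44F − 2^32 = -1141001137.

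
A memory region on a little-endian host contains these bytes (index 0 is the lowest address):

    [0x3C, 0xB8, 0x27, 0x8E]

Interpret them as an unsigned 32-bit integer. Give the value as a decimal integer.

Little-endian stores the least-significant byte at the lowest address.
Reassemble most-significant byte first: 8E 27 B8 3C → 0x8E27B83C.
0x8E27B83C = 2384967740.

2384967740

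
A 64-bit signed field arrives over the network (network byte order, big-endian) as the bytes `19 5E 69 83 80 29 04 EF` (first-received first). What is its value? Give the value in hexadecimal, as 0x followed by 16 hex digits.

0x195E6983802904EF

In big-endian order the high byte comes first in memory.
The bytes are already most-significant first: 0x195E6983802904EF.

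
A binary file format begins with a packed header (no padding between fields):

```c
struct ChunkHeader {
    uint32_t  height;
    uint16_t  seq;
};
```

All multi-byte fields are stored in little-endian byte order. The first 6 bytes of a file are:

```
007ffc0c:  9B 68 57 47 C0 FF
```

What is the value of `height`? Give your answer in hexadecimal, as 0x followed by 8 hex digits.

0x4757689B

`height` is the first field, at byte offset 0, occupying 4 bytes.
Bytes at offsets 0..3: 9B 68 57 47.
Little-endian: lowest address holds the least-significant byte.
Reassemble most-significant byte first: 47 57 68 9B → 0x4757689B.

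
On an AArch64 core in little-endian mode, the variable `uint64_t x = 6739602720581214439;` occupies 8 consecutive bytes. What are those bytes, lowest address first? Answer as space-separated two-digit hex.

6739602720581214439 in hexadecimal, padded to 64 bits, is 0x5D87E0F7677FE0E7.
Split into bytes (most-significant first): 5D 87 E0 F7 67 7F E0 E7.
Little-endian stores the least-significant byte at the lowest address.
So at ascending addresses the bytes are E7 E0 7F 67 F7 E0 87 5D.

E7 E0 7F 67 F7 E0 87 5D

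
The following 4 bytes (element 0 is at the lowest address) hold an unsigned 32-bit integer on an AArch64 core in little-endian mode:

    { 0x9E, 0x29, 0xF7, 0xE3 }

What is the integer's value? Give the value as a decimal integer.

3824626078

In little-endian order the low byte comes first in memory.
Reassemble most-significant byte first: E3 F7 29 9E → 0xE3F7299E.
0xE3F7299E = 3824626078.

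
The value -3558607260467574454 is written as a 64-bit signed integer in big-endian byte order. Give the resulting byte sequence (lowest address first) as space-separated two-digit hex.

CE 9D 49 8D 08 B4 49 4A

Two's complement of -3558607260467574454 in 64 bits: 3558607260467574454 = 0x3162B672F74BB6B6; invert → 0xCE9D498D08B44949; add 1 → 0xCE9D498D08B4494A.
Split into bytes (most-significant first): CE 9D 49 8D 08 B4 49 4A.
In big-endian order the high byte comes first in memory.
So the memory order matches the most-significant-first order: CE 9D 49 8D 08 B4 49 4A.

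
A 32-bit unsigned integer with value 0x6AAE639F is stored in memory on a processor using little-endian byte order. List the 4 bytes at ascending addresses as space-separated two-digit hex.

9F 63 AE 6A

Split into bytes (most-significant first): 6A AE 63 9F.
Little-endian: lowest address holds the least-significant byte.
So at ascending addresses the bytes are 9F 63 AE 6A.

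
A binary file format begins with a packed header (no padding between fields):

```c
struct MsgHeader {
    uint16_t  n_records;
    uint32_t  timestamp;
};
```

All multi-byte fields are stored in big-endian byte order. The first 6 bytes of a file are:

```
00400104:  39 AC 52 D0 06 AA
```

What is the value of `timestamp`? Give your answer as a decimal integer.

1389364906

`timestamp` follows `n_records` (2 bytes), so it starts at byte offset 2 and occupies 4 bytes.
Bytes at offsets 2..5: 52 D0 06 AA.
Big-endian stores the most-significant byte at the lowest address.
The bytes are already most-significant first: 0x52D006AA.
0x52D006AA = 1389364906.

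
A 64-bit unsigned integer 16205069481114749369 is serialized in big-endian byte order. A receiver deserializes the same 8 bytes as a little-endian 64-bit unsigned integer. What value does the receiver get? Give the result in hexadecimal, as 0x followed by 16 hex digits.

16205069481114749369 in 64-bit hexadecimal is 0xE0E3F8D5BE5E49B9.
Stored big-endian, the bytes at ascending addresses are E0 E3 F8 D5 BE 5E 49 B9.
Read back as little-endian, the first byte is least significant, giving 0xB9495EBED5F8E3E0.

0xB9495EBED5F8E3E0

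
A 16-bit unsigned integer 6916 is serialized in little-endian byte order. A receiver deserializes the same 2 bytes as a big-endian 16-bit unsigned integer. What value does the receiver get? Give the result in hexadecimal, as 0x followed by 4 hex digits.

6916 in 16-bit hexadecimal is 0x1B04.
Stored little-endian, the bytes at ascending addresses are 04 1B.
Read back as big-endian, the last byte is least significant, giving 0x041B.

0x041B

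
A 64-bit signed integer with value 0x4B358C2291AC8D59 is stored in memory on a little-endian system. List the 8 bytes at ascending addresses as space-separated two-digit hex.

Split into bytes (most-significant first): 4B 35 8C 22 91 AC 8D 59.
In little-endian order the low byte comes first in memory.
So at ascending addresses the bytes are 59 8D AC 91 22 8C 35 4B.

59 8D AC 91 22 8C 35 4B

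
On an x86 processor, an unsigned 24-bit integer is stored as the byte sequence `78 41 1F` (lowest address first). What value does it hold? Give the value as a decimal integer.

Little-endian stores the least-significant byte at the lowest address.
Reassemble most-significant byte first: 1F 41 78 → 0x1F4178.
0x1F4178 = 2048376.

2048376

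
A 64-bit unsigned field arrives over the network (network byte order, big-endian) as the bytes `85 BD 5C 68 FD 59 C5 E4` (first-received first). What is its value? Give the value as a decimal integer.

Big-endian: lowest address holds the most-significant byte.
The bytes are already most-significant first: 0x85BD5C68FD59C5E4.
0x85BD5C68FD59C5E4 = 9636960383639602660.

9636960383639602660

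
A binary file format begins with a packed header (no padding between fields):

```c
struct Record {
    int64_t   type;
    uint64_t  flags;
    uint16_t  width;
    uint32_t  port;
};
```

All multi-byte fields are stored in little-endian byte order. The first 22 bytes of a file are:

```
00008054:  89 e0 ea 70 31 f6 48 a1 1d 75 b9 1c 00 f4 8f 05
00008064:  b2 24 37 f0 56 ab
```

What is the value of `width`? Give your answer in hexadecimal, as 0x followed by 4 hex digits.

0x24B2

`width` follows `type` (8 B), `flags` (8 B), so it starts at offset 8 + 8 = 16 and occupies 2 bytes.
Bytes at offsets 16..17: B2 24.
Little-endian stores the least-significant byte at the lowest address.
Reassemble most-significant byte first: 24 B2 → 0x24B2.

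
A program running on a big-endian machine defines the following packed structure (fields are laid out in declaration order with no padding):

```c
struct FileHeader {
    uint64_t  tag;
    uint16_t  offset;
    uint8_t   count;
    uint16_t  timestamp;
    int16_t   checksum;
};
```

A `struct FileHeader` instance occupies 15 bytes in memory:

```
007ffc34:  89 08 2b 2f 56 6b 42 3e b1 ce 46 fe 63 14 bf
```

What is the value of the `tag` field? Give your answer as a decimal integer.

9874189665323139646

`tag` is the first field, at byte offset 0, occupying 8 bytes.
Bytes at offsets 0..7: 89 08 2B 2F 56 6B 42 3E.
In big-endian order the high byte comes first in memory.
The bytes are already most-significant first: 0x89082B2F566B423E.
0x89082B2F566B423E = 9874189665323139646.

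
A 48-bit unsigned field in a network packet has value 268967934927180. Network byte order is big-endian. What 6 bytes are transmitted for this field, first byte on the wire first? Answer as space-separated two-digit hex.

268967934927180 in hexadecimal, padded to 48 bits, is 0xF49FFA37A14C.
Split into bytes (most-significant first): F4 9F FA 37 A1 4C.
Big-endian: lowest address holds the most-significant byte.
So the memory order matches the most-significant-first order: F4 9F FA 37 A1 4C.

F4 9F FA 37 A1 4C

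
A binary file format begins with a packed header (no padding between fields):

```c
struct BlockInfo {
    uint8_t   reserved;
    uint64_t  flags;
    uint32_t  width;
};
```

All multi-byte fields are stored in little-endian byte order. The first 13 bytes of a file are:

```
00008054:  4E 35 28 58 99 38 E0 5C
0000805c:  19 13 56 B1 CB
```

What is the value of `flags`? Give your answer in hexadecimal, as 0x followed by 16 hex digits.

`flags` follows `reserved` (1 byte), so it starts at byte offset 1 and occupies 8 bytes.
Bytes at offsets 1..8: 35 28 58 99 38 E0 5C 19.
Little-endian: lowest address holds the least-significant byte.
Reassemble most-significant byte first: 19 5C E0 38 99 58 28 35 → 0x195CE03899582835.

0x195CE03899582835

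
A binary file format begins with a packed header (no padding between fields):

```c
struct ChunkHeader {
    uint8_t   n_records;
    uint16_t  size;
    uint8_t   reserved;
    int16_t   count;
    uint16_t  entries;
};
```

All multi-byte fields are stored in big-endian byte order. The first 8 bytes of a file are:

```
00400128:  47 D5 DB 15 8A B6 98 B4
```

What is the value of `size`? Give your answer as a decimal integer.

`size` follows `n_records` (1 byte), so it starts at byte offset 1 and occupies 2 bytes.
Bytes at offsets 1..2: D5 DB.
Big-endian stores the most-significant byte at the lowest address.
The bytes are already most-significant first: 0xD5DB.
0xD5DB = 54747.

54747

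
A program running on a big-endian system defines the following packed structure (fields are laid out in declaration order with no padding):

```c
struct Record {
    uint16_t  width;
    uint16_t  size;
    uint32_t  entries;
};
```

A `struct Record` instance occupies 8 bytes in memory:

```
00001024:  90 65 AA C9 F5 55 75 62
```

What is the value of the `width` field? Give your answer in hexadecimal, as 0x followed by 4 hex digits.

`width` is the first field, at byte offset 0, occupying 2 bytes.
Bytes at offsets 0..1: 90 65.
Big-endian: lowest address holds the most-significant byte.
The bytes are already most-significant first: 0x9065.

0x9065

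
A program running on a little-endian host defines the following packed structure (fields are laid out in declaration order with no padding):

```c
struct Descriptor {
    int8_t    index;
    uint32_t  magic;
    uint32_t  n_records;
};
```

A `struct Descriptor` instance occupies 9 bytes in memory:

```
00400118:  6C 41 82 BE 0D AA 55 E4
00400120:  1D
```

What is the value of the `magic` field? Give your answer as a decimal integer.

230588993

`magic` follows `index` (1 byte), so it starts at byte offset 1 and occupies 4 bytes.
Bytes at offsets 1..4: 41 82 BE 0D.
Little-endian: lowest address holds the least-significant byte.
Reassemble most-significant byte first: 0D BE 82 41 → 0x0DBE8241.
0x0DBE8241 = 230588993.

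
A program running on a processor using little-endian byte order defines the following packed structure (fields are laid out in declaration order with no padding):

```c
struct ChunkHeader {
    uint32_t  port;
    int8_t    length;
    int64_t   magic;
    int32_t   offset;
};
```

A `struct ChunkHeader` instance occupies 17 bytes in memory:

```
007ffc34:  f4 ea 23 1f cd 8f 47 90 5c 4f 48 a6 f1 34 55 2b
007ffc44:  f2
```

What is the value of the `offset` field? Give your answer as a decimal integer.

`offset` follows `port` (4 B), `length` (1 B), `magic` (8 B), so it starts at offset 4 + 1 + 8 = 13 and occupies 4 bytes.
Bytes at offsets 13..16: 34 55 2B F2.
Little-endian stores the least-significant byte at the lowest address.
Reassemble most-significant byte first: F2 2B 55 34 → 0xF22B5534.
Top bit is set, so as a signed 32-bit value this is 0xF22B5534 − 2^32 = -232041164.

-232041164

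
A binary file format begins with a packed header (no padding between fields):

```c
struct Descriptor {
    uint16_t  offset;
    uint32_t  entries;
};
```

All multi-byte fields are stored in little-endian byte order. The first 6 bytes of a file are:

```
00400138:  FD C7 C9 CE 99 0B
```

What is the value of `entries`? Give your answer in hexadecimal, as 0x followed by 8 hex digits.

0x0B99CEC9

`entries` follows `offset` (2 bytes), so it starts at byte offset 2 and occupies 4 bytes.
Bytes at offsets 2..5: C9 CE 99 0B.
Little-endian stores the least-significant byte at the lowest address.
Reassemble most-significant byte first: 0B 99 CE C9 → 0x0B99CEC9.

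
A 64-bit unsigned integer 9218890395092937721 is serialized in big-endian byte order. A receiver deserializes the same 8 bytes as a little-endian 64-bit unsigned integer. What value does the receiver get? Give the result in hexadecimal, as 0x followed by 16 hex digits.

9218890395092937721 in 64-bit hexadecimal is 0x7FF013F876C66BF9.
Stored big-endian, the bytes at ascending addresses are 7F F0 13 F8 76 C6 6B F9.
Read back as little-endian, the first byte is least significant, giving 0xF96BC676F813F07F.

0xF96BC676F813F07F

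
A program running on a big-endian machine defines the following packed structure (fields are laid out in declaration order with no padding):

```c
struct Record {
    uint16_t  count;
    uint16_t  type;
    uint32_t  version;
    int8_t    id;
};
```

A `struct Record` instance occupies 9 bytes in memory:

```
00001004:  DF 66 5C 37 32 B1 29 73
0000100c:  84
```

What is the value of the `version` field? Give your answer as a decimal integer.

850471283

`version` follows `count` (2 B), `type` (2 B), so it starts at offset 2 + 2 = 4 and occupies 4 bytes.
Bytes at offsets 4..7: 32 B1 29 73.
Big-endian: lowest address holds the most-significant byte.
The bytes are already most-significant first: 0x32B12973.
0x32B12973 = 850471283.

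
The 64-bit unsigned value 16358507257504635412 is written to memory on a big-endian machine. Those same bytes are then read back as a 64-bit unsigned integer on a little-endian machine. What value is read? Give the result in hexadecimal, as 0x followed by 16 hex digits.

16358507257504635412 in 64-bit hexadecimal is 0xE30517ADFB369A14.
Stored big-endian, the bytes at ascending addresses are E3 05 17 AD FB 36 9A 14.
Read back as little-endian, the first byte is least significant, giving 0x149A36FBAD1705E3.

0x149A36FBAD1705E3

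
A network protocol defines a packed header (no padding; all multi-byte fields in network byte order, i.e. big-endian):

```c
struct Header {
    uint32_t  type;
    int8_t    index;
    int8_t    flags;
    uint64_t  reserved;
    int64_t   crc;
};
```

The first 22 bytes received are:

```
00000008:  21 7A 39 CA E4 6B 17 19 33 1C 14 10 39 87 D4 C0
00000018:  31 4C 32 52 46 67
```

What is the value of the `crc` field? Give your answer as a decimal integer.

`crc` follows `type` (4 B), `index` (1 B), `flags` (1 B), `reserved` (8 B), so it starts at offset 4 + 1 + 1 + 8 = 14 and occupies 8 bytes.
Bytes at offsets 14..21: D4 C0 31 4C 32 52 46 67.
Big-endian: lowest address holds the most-significant byte.
The bytes are already most-significant first: 0xD4C0314C32524667.
Top bit is set, so as a signed 64-bit value this is 0xD4C0314C32524667 − 2^64 = -3116436738808854937.

-3116436738808854937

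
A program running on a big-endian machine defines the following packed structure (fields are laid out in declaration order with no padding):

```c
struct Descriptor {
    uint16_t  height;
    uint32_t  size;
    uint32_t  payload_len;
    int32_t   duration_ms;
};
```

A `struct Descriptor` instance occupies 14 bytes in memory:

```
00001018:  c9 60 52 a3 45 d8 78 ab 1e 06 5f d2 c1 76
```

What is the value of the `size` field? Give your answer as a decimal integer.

`size` follows `height` (2 bytes), so it starts at byte offset 2 and occupies 4 bytes.
Bytes at offsets 2..5: 52 A3 45 D8.
In big-endian order the high byte comes first in memory.
The bytes are already most-significant first: 0x52A345D8.
0x52A345D8 = 1386431960.

1386431960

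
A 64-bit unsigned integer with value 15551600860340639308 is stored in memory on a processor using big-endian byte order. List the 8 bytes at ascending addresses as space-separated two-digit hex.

15551600860340639308 in hexadecimal, padded to 64 bits, is 0xD7D262962943564C.
Split into bytes (most-significant first): D7 D2 62 96 29 43 56 4C.
Big-endian stores the most-significant byte at the lowest address.
So the memory order matches the most-significant-first order: D7 D2 62 96 29 43 56 4C.

D7 D2 62 96 29 43 56 4C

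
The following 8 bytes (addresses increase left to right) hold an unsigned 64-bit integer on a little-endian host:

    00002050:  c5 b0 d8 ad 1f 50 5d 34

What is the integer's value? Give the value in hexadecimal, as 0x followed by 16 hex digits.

Little-endian: lowest address holds the least-significant byte.
Reassemble most-significant byte first: 34 5D 50 1F AD D8 B0 C5 → 0x345D501FADD8B0C5.

0x345D501FADD8B0C5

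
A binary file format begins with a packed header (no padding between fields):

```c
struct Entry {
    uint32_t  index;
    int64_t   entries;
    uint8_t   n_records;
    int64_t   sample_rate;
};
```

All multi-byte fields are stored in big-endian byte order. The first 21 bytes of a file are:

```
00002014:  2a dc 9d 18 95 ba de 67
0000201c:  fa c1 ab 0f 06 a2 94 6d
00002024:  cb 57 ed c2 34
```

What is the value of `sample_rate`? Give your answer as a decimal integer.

-6731634822891060684

`sample_rate` follows `index` (4 B), `entries` (8 B), `n_records` (1 B), so it starts at offset 4 + 8 + 1 = 13 and occupies 8 bytes.
Bytes at offsets 13..20: A2 94 6D CB 57 ED C2 34.
Big-endian: lowest address holds the most-significant byte.
The bytes are already most-significant first: 0xA2946DCB57EDC234.
Top bit is set, so as a signed 64-bit value this is 0xA2946DCB57EDC234 − 2^64 = -6731634822891060684.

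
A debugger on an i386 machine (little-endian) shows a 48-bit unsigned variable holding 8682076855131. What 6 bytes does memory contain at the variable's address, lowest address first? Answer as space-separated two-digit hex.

5B 5B 1B 74 E5 07

8682076855131 in hexadecimal, padded to 48 bits, is 0x07E5741B5B5B.
Split into bytes (most-significant first): 07 E5 74 1B 5B 5B.
Little-endian stores the least-significant byte at the lowest address.
So at ascending addresses the bytes are 5B 5B 1B 74 E5 07.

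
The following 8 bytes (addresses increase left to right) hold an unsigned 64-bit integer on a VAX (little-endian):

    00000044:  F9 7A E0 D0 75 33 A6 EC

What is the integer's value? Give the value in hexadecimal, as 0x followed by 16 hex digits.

Little-endian stores the least-significant byte at the lowest address.
Reassemble most-significant byte first: EC A6 33 75 D0 E0 7A F9 → 0xECA63375D0E07AF9.

0xECA63375D0E07AF9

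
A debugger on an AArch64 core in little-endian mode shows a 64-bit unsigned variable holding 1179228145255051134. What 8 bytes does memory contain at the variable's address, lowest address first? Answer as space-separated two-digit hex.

7E EF 11 13 C0 75 5D 10

1179228145255051134 in hexadecimal, padded to 64 bits, is 0x105D75C01311EF7E.
Split into bytes (most-significant first): 10 5D 75 C0 13 11 EF 7E.
In little-endian order the low byte comes first in memory.
So at ascending addresses the bytes are 7E EF 11 13 C0 75 5D 10.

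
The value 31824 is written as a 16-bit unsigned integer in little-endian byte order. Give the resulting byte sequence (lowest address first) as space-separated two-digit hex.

50 7C

31824 in hexadecimal, padded to 16 bits, is 0x7C50.
Split into bytes (most-significant first): 7C 50.
In little-endian order the low byte comes first in memory.
So at ascending addresses the bytes are 50 7C.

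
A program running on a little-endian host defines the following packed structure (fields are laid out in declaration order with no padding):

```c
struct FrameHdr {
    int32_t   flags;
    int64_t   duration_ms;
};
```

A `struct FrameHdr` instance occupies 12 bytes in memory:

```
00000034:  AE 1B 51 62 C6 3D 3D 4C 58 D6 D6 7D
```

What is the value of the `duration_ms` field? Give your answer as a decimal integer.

`duration_ms` follows `flags` (4 bytes), so it starts at byte offset 4 and occupies 8 bytes.
Bytes at offsets 4..11: C6 3D 3D 4C 58 D6 D6 7D.
Little-endian stores the least-significant byte at the lowest address.
Reassemble most-significant byte first: 7D D6 D6 58 4C 3D 3D C6 → 0x7DD6D6584C3D3DC6.
0x7DD6D6584C3D3DC6 = 9067670574481620422.

9067670574481620422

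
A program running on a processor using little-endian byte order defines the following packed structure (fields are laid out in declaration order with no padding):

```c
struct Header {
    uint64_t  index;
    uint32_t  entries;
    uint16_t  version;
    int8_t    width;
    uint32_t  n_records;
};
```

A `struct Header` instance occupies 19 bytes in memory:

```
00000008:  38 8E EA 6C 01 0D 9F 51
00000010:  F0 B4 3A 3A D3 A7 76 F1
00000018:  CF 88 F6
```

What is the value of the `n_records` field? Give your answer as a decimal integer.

4136161265

`n_records` follows `index` (8 B), `entries` (4 B), `version` (2 B), `width` (1 B), so it starts at offset 8 + 4 + 2 + 1 = 15 and occupies 4 bytes.
Bytes at offsets 15..18: F1 CF 88 F6.
Little-endian: lowest address holds the least-significant byte.
Reassemble most-significant byte first: F6 88 CF F1 → 0xF688CFF1.
0xF688CFF1 = 4136161265.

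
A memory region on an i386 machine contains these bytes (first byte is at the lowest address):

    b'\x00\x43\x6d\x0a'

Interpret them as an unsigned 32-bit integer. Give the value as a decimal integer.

In little-endian order the low byte comes first in memory.
Reassemble most-significant byte first: 0A 6D 43 00 → 0x0A6D4300.
0x0A6D4300 = 174932736.

174932736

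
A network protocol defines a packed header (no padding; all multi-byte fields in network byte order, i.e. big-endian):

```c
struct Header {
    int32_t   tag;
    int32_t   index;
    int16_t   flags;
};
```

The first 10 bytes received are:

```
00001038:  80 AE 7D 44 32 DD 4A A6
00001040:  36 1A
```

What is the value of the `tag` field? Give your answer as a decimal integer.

`tag` is the first field, at byte offset 0, occupying 4 bytes.
Bytes at offsets 0..3: 80 AE 7D 44.
In big-endian order the high byte comes first in memory.
The bytes are already most-significant first: 0x80AE7D44.
Top bit is set, so as a signed 32-bit value this is 0x80AE7D44 − 2^32 = -2136048316.

-2136048316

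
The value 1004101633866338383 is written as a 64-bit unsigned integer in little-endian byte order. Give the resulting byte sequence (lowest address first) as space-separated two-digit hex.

1004101633866338383 in hexadecimal, padded to 64 bits, is 0x0DEF491DB4FE104F.
Split into bytes (most-significant first): 0D EF 49 1D B4 FE 10 4F.
Little-endian: lowest address holds the least-significant byte.
So at ascending addresses the bytes are 4F 10 FE B4 1D 49 EF 0D.

4F 10 FE B4 1D 49 EF 0D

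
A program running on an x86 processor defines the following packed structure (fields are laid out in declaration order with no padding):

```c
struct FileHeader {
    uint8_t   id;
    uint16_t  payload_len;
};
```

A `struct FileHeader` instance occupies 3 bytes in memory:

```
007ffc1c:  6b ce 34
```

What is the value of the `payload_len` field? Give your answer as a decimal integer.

`payload_len` follows `id` (1 byte), so it starts at byte offset 1 and occupies 2 bytes.
Bytes at offsets 1..2: CE 34.
In little-endian order the low byte comes first in memory.
Reassemble most-significant byte first: 34 CE → 0x34CE.
0x34CE = 13518.

13518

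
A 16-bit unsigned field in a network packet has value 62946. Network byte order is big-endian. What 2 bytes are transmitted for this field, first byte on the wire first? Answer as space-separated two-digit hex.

F5 E2

62946 in hexadecimal, padded to 16 bits, is 0xF5E2.
Split into bytes (most-significant first): F5 E2.
In big-endian order the high byte comes first in memory.
So the memory order matches the most-significant-first order: F5 E2.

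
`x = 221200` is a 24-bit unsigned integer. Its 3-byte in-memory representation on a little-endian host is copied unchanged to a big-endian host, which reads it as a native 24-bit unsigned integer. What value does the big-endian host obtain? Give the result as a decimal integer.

1073155

221200 in 24-bit hexadecimal is 0x036010.
Stored little-endian, the bytes at ascending addresses are 10 60 03.
Read back as big-endian, the last byte is least significant, giving 0x106003.
0x106003 = 1073155.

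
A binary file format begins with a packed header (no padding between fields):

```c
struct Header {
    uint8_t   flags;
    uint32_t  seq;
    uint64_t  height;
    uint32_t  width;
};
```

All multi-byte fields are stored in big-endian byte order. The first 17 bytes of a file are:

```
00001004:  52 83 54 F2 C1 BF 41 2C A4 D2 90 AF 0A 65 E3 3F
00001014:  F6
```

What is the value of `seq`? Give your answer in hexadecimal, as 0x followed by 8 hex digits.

`seq` follows `flags` (1 byte), so it starts at byte offset 1 and occupies 4 bytes.
Bytes at offsets 1..4: 83 54 F2 C1.
In big-endian order the high byte comes first in memory.
The bytes are already most-significant first: 0x8354F2C1.

0x8354F2C1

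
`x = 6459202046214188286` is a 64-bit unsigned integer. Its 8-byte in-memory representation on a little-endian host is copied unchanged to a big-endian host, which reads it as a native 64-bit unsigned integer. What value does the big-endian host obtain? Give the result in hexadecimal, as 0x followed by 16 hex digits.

0xFEAC12E909B2A359

6459202046214188286 in 64-bit hexadecimal is 0x59A3B209E912ACFE.
Stored little-endian, the bytes at ascending addresses are FE AC 12 E9 09 B2 A3 59.
Read back as big-endian, the last byte is least significant, giving 0xFEAC12E909B2A359.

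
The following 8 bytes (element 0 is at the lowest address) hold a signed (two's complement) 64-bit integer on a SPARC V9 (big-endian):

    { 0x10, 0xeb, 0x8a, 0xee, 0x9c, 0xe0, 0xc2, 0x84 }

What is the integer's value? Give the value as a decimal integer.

Big-endian stores the most-significant byte at the lowest address.
The bytes are already most-significant first: 0x10EB8AEE9CE0C284.
0x10EB8AEE9CE0C284 = 1219220881572676228.

1219220881572676228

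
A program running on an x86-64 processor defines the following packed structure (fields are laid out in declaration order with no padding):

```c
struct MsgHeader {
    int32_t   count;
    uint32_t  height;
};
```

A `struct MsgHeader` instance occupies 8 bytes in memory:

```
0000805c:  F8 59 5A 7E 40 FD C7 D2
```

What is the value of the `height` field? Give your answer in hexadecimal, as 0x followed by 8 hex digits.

0xD2C7FD40

`height` follows `count` (4 bytes), so it starts at byte offset 4 and occupies 4 bytes.
Bytes at offsets 4..7: 40 FD C7 D2.
In little-endian order the low byte comes first in memory.
Reassemble most-significant byte first: D2 C7 FD 40 → 0xD2C7FD40.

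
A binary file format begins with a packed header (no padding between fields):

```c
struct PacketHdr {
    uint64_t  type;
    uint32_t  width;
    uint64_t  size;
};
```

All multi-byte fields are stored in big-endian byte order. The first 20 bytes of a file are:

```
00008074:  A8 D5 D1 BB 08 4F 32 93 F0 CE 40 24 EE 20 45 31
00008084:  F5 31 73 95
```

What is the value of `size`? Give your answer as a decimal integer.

17158790661150962581

`size` follows `type` (8 B), `width` (4 B), so it starts at offset 8 + 4 = 12 and occupies 8 bytes.
Bytes at offsets 12..19: EE 20 45 31 F5 31 73 95.
Big-endian: lowest address holds the most-significant byte.
The bytes are already most-significant first: 0xEE204531F5317395.
0xEE204531F5317395 = 17158790661150962581.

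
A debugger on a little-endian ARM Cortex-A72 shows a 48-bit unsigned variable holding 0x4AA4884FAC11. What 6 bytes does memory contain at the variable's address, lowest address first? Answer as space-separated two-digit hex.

Split into bytes (most-significant first): 4A A4 88 4F AC 11.
In little-endian order the low byte comes first in memory.
So at ascending addresses the bytes are 11 AC 4F 88 A4 4A.

11 AC 4F 88 A4 4A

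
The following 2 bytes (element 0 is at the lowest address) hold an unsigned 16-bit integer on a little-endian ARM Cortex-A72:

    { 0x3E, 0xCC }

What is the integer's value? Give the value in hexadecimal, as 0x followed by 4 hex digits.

0xCC3E

Little-endian: lowest address holds the least-significant byte.
Reassemble most-significant byte first: CC 3E → 0xCC3E.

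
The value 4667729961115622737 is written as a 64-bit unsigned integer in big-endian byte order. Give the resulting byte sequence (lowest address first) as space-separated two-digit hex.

40 C7 1B AB 3F BE 9D 51

4667729961115622737 in hexadecimal, padded to 64 bits, is 0x40C71BAB3FBE9D51.
Split into bytes (most-significant first): 40 C7 1B AB 3F BE 9D 51.
Big-endian: lowest address holds the most-significant byte.
So the memory order matches the most-significant-first order: 40 C7 1B AB 3F BE 9D 51.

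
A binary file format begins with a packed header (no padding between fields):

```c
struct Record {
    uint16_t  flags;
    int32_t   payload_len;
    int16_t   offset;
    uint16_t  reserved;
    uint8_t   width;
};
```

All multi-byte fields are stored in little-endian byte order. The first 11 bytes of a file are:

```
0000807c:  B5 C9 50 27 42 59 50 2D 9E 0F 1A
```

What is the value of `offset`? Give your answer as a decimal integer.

`offset` follows `flags` (2 B), `payload_len` (4 B), so it starts at offset 2 + 4 = 6 and occupies 2 bytes.
Bytes at offsets 6..7: 50 2D.
In little-endian order the low byte comes first in memory.
Reassemble most-significant byte first: 2D 50 → 0x2D50.
0x2D50 = 11600.

11600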